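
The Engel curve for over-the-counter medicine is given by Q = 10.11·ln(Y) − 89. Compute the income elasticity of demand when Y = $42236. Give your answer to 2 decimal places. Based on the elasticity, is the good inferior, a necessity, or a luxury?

0.54 (necessity)

At Y = 42236: Q = 18.682.
dQ/dY = 10.11/Y = 0.000239369 at this income.
η = (dQ/dY)·(Y/Q) = 0.000239369 × (42236/18.682) = 0.54.
Since 0 < η < 1, the good is a necessity.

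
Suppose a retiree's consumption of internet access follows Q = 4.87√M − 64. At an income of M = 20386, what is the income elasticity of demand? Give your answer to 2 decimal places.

0.55

At M = 20386: Q = 631.336.
dQ/dM = 4.87/(2√M) = 0.0170543 at this income.
η = (dQ/dM)·(M/Q) = 0.0170543 × (20386/631.336) = 0.55.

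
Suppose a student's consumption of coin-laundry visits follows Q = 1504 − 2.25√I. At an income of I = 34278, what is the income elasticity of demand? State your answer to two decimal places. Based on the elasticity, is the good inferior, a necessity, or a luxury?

At I = 34278: Q = 1087.428.
dQ/dI = -2.25/(2√I) = -0.00607638 at this income.
η = (dQ/dI)·(I/Q) = -0.00607638 × (34278/1087.428) = -0.19.
Since η < 0, the good is an inferior good.

-0.19 (inferior good)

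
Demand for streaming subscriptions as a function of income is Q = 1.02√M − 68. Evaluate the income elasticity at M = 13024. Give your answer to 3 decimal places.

At M = 13024: Q = 48.405.
dQ/dM = 1.02/(2√M) = 0.00446887 at this income.
η = (dQ/dM)·(M/Q) = 0.00446887 × (13024/48.405) = 1.202.

1.202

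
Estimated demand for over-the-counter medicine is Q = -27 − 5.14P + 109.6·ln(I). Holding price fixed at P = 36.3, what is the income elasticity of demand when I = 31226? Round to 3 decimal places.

0.119

At P = 36.3, I = 31226: Q = 920.669.
Holding P constant, ∂Q/∂I = 109.6/I = 0.0035099.
η_I = (∂Q/∂I)·(I/Q) = 0.0035099 × (31226/920.669) = 0.119.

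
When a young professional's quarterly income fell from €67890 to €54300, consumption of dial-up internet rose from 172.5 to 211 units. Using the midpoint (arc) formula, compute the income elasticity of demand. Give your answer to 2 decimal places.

-0.90

ΔQ = 211 − 172.5 = 38.5; midpoint Q̄ = (172.5 + 211)/2 = 191.75.
ΔI = 54300 − 67890 = -13590; midpoint Ī = (67890 + 54300)/2 = 61095.
η = (ΔQ/Q̄) ÷ (ΔI/Ī) = (38.5/191.75) ÷ (-13590/61095) = -0.90.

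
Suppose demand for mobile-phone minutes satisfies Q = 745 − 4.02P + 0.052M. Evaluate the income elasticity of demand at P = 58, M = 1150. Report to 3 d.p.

0.105

At P = 58, M = 1150: Q = 571.640.
Holding P constant, ∂Q/∂M = 0.052.
η_M = (∂Q/∂M)·(M/Q) = 0.052 × (1150/571.640) = 0.105.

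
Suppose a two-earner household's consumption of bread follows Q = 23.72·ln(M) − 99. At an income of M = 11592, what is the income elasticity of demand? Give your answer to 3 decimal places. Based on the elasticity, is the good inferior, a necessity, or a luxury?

0.193 (necessity)

At M = 11592: Q = 122.973.
dQ/dM = 23.72/M = 0.00204624 at this income.
η = (dQ/dM)·(M/Q) = 0.00204624 × (11592/122.973) = 0.193.
Since 0 < η < 1, the good is a necessity.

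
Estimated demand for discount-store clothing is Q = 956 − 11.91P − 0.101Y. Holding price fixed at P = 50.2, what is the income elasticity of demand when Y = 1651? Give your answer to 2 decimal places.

At P = 50.2, Y = 1651: Q = 191.367.
Holding P constant, ∂Q/∂Y = −0.101.
η_Y = (∂Q/∂Y)·(Y/Q) = -0.101 × (1651/191.367) = -0.87.

-0.87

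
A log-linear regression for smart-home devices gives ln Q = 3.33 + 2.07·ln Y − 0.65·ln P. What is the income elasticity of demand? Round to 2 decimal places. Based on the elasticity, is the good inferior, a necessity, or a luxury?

In a log-linear demand, the coefficient on ln Y is the income elasticity.
So η = 2.07.
η > 1 ⇒ luxury.

2.07 (luxury)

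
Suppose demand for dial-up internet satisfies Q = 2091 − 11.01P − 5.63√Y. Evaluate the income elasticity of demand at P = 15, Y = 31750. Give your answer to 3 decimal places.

At P = 15, Y = 31750: Q = 922.667.
Holding P constant, ∂Q/∂Y = -5.63/(2√Y) = -0.0157982.
η_Y = (∂Q/∂Y)·(Y/Q) = -0.0157982 × (31750/922.667) = -0.544.

-0.544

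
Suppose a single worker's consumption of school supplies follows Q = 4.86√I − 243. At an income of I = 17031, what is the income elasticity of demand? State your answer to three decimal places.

At I = 17031: Q = 391.244.
dQ/dI = 4.86/(2√I) = 0.0186203 at this income.
η = (dQ/dI)·(I/Q) = 0.0186203 × (17031/391.244) = 0.811.

0.811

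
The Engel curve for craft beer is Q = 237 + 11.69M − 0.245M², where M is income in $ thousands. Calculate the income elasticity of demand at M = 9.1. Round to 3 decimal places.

At M = 9.1: Q = 323.0906.
dQ/dM = 11.69 − 0.49M = 7.23100.
η = (dQ/dM)·(M/Q) = 7.23100 × (9.1/323.0906) = 0.204.

0.204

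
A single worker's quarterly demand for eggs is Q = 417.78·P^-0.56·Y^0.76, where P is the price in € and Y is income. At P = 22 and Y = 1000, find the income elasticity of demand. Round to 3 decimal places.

0.760

For a multiplicative demand Q = A·P^α·Y^β, the income elasticity is β everywhere.
Here β = 0.76, so η = 0.760.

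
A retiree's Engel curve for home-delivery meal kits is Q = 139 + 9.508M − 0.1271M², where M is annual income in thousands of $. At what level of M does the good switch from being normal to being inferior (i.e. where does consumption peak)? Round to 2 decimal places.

dQ/dM = 9.508 − 0.2542M.
The good is inferior where dQ/dM < 0. Setting dQ/dM = 0 gives M = 9.508 / 0.2542 = 37.40.

37.40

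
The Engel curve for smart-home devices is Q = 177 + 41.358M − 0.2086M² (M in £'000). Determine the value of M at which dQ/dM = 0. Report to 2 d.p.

99.13

dQ/dM = 41.358 − 0.4172M.
The good is inferior where dQ/dM < 0. Setting dQ/dM = 0 gives M = 41.358 / 0.4172 = 99.13.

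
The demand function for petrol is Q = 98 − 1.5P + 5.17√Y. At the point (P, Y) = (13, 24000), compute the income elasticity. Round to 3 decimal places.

At P = 13, Y = 24000: Q = 879.433.
Holding P constant, ∂Q/∂Y = 5.17/(2√Y) = 0.0166861.
η_Y = (∂Q/∂Y)·(Y/Q) = 0.0166861 × (24000/879.433) = 0.455.

0.455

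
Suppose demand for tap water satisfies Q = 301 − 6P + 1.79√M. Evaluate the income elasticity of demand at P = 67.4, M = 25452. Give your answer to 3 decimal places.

0.784

At P = 67.4, M = 25452: Q = 182.171.
Holding P constant, ∂Q/∂M = 1.79/(2√M) = 0.00560999.
η_M = (∂Q/∂M)·(M/Q) = 0.00560999 × (25452/182.171) = 0.784.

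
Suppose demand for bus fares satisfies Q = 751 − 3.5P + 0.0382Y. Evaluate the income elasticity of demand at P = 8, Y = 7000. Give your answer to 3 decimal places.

At P = 8, Y = 7000: Q = 990.400.
Holding P constant, ∂Q/∂Y = 0.0382.
η_Y = (∂Q/∂Y)·(Y/Q) = 0.0382 × (7000/990.400) = 0.270.

0.270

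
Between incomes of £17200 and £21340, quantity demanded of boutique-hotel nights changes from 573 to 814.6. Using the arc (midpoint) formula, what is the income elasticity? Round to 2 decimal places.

ΔQ = 814.6 − 573 = 241.6; midpoint Q̄ = (573 + 814.6)/2 = 693.8.
ΔI = 21340 − 17200 = 4140; midpoint Ī = (17200 + 21340)/2 = 19270.
η = (ΔQ/Q̄) ÷ (ΔI/Ī) = (241.6/693.8) ÷ (4140/19270) = 1.62.

1.62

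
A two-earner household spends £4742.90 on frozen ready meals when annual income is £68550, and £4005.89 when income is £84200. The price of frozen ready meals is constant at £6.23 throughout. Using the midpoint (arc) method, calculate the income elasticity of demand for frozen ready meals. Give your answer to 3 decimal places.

With a constant price, Q₁ = 4742.90/6.23 = 761.300 and Q₂ = 4005.89/6.23 = 643.000 (equivalently, work directly with expenditure since P cancels).
Midpoint %ΔQ = (4005.89 − 4742.90)/4374.39 = -0.16848; midpoint %ΔI = (84200 − 68550)/76375 = 0.20491.
η = -0.16848 / 0.20491 = -0.822.

-0.822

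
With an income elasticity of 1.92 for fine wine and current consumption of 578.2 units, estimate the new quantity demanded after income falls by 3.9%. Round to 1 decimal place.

%ΔQ ≈ η × %ΔI = 1.92 × (-3.9%) = -7.488%.
New Q ≈ 578.2 × (1 − 0.07488) = 534.9.

534.9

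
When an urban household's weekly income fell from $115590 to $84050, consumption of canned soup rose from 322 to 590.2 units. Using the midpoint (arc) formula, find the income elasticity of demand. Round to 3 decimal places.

ΔQ = 590.2 − 322 = 268.2; midpoint Q̄ = (322 + 590.2)/2 = 456.1.
ΔI = 84050 − 115590 = -31540; midpoint Ī = (115590 + 84050)/2 = 99820.
η = (ΔQ/Q̄) ÷ (ΔI/Ī) = (268.2/456.1) ÷ (-31540/99820) = -1.861.

-1.861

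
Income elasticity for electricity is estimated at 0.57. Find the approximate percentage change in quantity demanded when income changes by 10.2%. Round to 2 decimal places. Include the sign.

%ΔQ ≈ η × %ΔI = 0.57 × 10.2% = 5.81%.

5.81%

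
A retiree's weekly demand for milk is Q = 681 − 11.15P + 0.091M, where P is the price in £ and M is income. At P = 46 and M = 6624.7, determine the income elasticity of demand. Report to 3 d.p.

0.782

At P = 46, M = 6624.7: Q = 770.948.
Holding P constant, ∂Q/∂M = 0.091.
η_M = (∂Q/∂M)·(M/Q) = 0.091 × (6624.7/770.948) = 0.782.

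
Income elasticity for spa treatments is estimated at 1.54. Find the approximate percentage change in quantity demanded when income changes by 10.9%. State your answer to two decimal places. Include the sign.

%ΔQ ≈ η × %ΔI = 1.54 × 10.9% = 16.79%.

16.79%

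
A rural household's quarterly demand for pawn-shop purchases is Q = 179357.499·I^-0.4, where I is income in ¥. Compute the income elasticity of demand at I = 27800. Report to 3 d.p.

-0.400

For Q = A·I^β the income elasticity is constant and equal to β.
Here β = -0.4, so η = -0.400.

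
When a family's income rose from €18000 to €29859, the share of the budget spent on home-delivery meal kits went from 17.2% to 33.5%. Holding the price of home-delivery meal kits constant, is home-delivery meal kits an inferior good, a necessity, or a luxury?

The budget share rises as income rises, so η > 1.

luxury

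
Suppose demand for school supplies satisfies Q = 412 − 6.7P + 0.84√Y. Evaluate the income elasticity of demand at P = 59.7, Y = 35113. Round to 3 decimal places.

0.465

At P = 59.7, Y = 35113: Q = 169.413.
Holding P constant, ∂Q/∂Y = 0.84/(2√Y) = 0.00224138.
η_Y = (∂Q/∂Y)·(Y/Q) = 0.00224138 × (35113/169.413) = 0.465.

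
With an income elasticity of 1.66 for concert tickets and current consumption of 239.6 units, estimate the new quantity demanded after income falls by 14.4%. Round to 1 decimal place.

182.3

%ΔQ ≈ η × %ΔI = 1.66 × (-14.4%) = -23.904%.
New Q ≈ 239.6 × (1 − 0.23904) = 182.3.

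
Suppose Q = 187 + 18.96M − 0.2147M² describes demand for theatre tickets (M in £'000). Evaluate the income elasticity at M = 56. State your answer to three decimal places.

At M = 56: Q = 575.4608.
dQ/dM = 18.96 − 0.4294M = -5.08640.
η = (dQ/dM)·(M/Q) = -5.08640 × (56/575.4608) = -0.495.

-0.495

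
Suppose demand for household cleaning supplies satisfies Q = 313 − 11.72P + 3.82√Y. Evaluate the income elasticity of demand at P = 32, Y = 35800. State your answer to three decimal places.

0.547

At P = 32, Y = 35800: Q = 660.738.
Holding P constant, ∂Q/∂Y = 3.82/(2√Y) = 0.0100947.
η_Y = (∂Q/∂Y)·(Y/Q) = 0.0100947 × (35800/660.738) = 0.547.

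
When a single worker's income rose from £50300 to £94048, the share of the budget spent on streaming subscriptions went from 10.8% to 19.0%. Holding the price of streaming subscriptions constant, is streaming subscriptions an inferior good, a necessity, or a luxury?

The budget share rises as income rises, so η > 1.

luxury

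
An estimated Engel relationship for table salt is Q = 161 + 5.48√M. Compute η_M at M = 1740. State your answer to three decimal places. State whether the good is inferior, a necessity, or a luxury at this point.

0.293 (necessity)

At M = 1740: Q = 389.589.
dQ/dM = 5.48/(2√M) = 0.0656865 at this income.
η = (dQ/dM)·(M/Q) = 0.0656865 × (1740/389.589) = 0.293.
Since 0 < η < 1, the good is a necessity.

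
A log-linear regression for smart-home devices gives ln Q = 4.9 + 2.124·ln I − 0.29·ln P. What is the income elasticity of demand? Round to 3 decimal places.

2.124

In a log-linear demand, the coefficient on ln I is the income elasticity.
So η = 2.124.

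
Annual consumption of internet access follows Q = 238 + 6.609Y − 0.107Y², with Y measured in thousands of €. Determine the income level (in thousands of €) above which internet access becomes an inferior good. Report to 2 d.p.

30.88

dQ/dY = 6.609 − 0.214Y.
The good is inferior where dQ/dY < 0. Setting dQ/dY = 0 gives Y = 6.609 / 0.214 = 30.88.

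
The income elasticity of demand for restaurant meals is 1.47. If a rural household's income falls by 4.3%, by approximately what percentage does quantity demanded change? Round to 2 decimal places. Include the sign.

-6.32%

%ΔQ ≈ η × %ΔI = 1.47 × (-4.3%) = -6.32%.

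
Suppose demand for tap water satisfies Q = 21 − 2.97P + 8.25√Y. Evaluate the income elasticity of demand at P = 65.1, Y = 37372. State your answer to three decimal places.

0.561

At P = 65.1, Y = 37372: Q = 1422.530.
Holding P constant, ∂Q/∂Y = 8.25/(2√Y) = 0.0213379.
η_Y = (∂Q/∂Y)·(Y/Q) = 0.0213379 × (37372/1422.530) = 0.561.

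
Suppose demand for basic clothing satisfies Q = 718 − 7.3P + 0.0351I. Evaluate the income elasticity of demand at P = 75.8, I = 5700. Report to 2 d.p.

At P = 75.8, I = 5700: Q = 364.730.
Holding P constant, ∂Q/∂I = 0.0351.
η_I = (∂Q/∂I)·(I/Q) = 0.0351 × (5700/364.730) = 0.55.

0.55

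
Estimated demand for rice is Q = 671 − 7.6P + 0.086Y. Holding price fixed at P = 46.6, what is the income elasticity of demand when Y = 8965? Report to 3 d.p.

At P = 46.6, Y = 8965: Q = 1087.830.
Holding P constant, ∂Q/∂Y = 0.086.
η_Y = (∂Q/∂Y)·(Y/Q) = 0.086 × (8965/1087.830) = 0.709.

0.709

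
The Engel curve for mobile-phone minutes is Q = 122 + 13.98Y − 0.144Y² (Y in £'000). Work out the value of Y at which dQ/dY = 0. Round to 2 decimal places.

48.54

dQ/dY = 13.98 − 0.288Y.
The good is inferior where dQ/dY < 0. Setting dQ/dY = 0 gives Y = 13.98 / 0.288 = 48.54.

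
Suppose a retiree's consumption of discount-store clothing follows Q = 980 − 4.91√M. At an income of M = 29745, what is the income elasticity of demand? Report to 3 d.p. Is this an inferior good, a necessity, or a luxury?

-3.179 (inferior good)

At M = 29745: Q = 133.185.
dQ/dM = -4.91/(2√M) = -0.0142346 at this income.
η = (dQ/dM)·(M/Q) = -0.0142346 × (29745/133.185) = -3.179.
Since η < 0, the good is an inferior good.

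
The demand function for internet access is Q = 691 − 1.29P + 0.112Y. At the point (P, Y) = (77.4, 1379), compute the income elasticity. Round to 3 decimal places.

0.207

At P = 77.4, Y = 1379: Q = 745.602.
Holding P constant, ∂Q/∂Y = 0.112.
η_Y = (∂Q/∂Y)·(Y/Q) = 0.112 × (1379/745.602) = 0.207.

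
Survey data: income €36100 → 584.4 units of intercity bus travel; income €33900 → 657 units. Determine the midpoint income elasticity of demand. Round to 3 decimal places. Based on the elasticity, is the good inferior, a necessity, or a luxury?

ΔQ = 657 − 584.4 = 72.6; midpoint Q̄ = (584.4 + 657)/2 = 620.7.
ΔI = 33900 − 36100 = -2200; midpoint Ī = (36100 + 33900)/2 = 35000.
η = (ΔQ/Q̄) ÷ (ΔI/Ī) = (72.6/620.7) ÷ (-2200/35000) = -1.861.
η < 0 ⇒ inferior good.

-1.861 (inferior good)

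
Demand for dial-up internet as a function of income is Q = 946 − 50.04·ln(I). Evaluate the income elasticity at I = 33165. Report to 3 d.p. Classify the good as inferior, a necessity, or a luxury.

-0.118 (inferior good)

At I = 33165: Q = 425.121.
dQ/dI = -50.04/I = -0.00150882 at this income.
η = (dQ/dI)·(I/Q) = -0.00150882 × (33165/425.121) = -0.118.
Since η < 0, the good is an inferior good.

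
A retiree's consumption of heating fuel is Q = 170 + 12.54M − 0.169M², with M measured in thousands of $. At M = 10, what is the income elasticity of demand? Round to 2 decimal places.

At M = 10: Q = 278.5000.
dQ/dM = 12.54 − 0.338M = 9.16000.
η = (dQ/dM)·(M/Q) = 9.16000 × (10/278.5000) = 0.33.

0.33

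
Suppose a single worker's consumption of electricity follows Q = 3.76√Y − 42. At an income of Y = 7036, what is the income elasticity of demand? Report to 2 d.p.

0.58

At Y = 7036: Q = 273.392.
dQ/dY = 3.76/(2√Y) = 0.0224127 at this income.
η = (dQ/dY)·(Y/Q) = 0.0224127 × (7036/273.392) = 0.58.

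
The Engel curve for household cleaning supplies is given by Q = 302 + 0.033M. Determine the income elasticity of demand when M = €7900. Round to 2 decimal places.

0.46

At M = 7900: Q = 562.700.
dQ/dM = 0.033.
η = (dQ/dM)·(M/Q) = 0.033 × (7900/562.700) = 0.46.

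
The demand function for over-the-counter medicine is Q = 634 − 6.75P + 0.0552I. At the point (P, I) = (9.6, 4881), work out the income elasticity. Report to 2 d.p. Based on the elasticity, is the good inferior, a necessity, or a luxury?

0.32 (necessity)

At P = 9.6, I = 4881: Q = 838.631.
Holding P constant, ∂Q/∂I = 0.0552.
η_I = (∂Q/∂I)·(I/Q) = 0.0552 × (4881/838.631) = 0.32.
Since 0 < η < 1, this is a necessity.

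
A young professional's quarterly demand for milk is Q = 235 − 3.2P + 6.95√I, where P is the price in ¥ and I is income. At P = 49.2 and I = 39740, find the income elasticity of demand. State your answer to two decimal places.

0.47

At P = 49.2, I = 39740: Q = 1463.035.
Holding P constant, ∂Q/∂I = 6.95/(2√I) = 0.0174317.
η_I = (∂Q/∂I)·(I/Q) = 0.0174317 × (39740/1463.035) = 0.47.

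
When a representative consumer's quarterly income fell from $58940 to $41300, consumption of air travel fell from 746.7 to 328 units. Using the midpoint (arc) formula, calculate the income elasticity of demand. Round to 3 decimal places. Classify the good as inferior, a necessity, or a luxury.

ΔQ = 328 − 746.7 = -418.7; midpoint Q̄ = (746.7 + 328)/2 = 537.35.
ΔI = 41300 − 58940 = -17640; midpoint Ī = (58940 + 41300)/2 = 50120.
η = (ΔQ/Q̄) ÷ (ΔI/Ī) = (-418.7/537.35) ÷ (-17640/50120) = 2.214.
η > 1 ⇒ luxury.

2.214 (luxury)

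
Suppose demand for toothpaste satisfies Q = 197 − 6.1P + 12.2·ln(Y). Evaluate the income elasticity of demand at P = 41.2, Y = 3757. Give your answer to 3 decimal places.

At P = 41.2, Y = 3757: Q = 46.103.
Holding P constant, ∂Q/∂Y = 12.2/Y = 0.00324727.
η_Y = (∂Q/∂Y)·(Y/Q) = 0.00324727 × (3757/46.103) = 0.265.

0.265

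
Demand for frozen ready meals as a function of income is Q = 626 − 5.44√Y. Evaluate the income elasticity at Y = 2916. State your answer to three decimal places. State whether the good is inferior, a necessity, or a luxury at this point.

At Y = 2916: Q = 332.240.
dQ/dY = -5.44/(2√Y) = -0.0503704 at this income.
η = (dQ/dY)·(Y/Q) = -0.0503704 × (2916/332.240) = -0.442.
Since η < 0, the good is an inferior good.

-0.442 (inferior good)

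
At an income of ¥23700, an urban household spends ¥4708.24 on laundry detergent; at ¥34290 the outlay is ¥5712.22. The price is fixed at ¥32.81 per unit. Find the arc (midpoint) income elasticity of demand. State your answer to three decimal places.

0.528

With a constant price, Q₁ = 4708.24/32.81 = 143.500 and Q₂ = 5712.22/32.81 = 174.100 (equivalently, work directly with expenditure since P cancels).
Midpoint %ΔQ = (5712.22 − 4708.24)/5210.23 = 0.19269; midpoint %ΔI = (34290 − 23700)/28995 = 0.36524.
η = 0.19269 / 0.36524 = 0.528.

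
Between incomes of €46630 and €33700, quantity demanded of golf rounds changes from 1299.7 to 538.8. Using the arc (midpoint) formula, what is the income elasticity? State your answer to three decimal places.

ΔQ = 538.8 − 1299.7 = -760.9; midpoint Q̄ = (1299.7 + 538.8)/2 = 919.25.
ΔI = 33700 − 46630 = -12930; midpoint Ī = (46630 + 33700)/2 = 40165.
η = (ΔQ/Q̄) ÷ (ΔI/Ī) = (-760.9/919.25) ÷ (-12930/40165) = 2.571.

2.571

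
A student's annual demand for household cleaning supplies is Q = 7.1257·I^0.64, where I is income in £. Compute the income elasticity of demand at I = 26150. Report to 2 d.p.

For Q = A·I^β the income elasticity is constant and equal to β.
Here β = 0.64, so η = 0.64.

0.64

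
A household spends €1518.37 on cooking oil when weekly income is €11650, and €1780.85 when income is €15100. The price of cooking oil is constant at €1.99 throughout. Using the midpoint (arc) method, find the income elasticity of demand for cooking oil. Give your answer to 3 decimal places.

With a constant price, Q₁ = 1518.37/1.99 = 763.000 and Q₂ = 1780.85/1.99 = 894.899 (equivalently, work directly with expenditure since P cancels).
Midpoint %ΔQ = (1780.85 − 1518.37)/1649.61 = 0.15912; midpoint %ΔI = (15100 − 11650)/13375 = 0.25794.
η = 0.15912 / 0.25794 = 0.617.

0.617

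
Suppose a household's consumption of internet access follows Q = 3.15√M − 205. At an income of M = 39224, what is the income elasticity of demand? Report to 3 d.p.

0.745

At M = 39224: Q = 418.859.
dQ/dM = 3.15/(2√M) = 0.00795252 at this income.
η = (dQ/dM)·(M/Q) = 0.00795252 × (39224/418.859) = 0.745.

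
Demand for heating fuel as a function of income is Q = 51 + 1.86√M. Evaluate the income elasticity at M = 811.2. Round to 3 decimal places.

At M = 811.2: Q = 103.976.
dQ/dM = 1.86/(2√M) = 0.0326527 at this income.
η = (dQ/dM)·(M/Q) = 0.0326527 × (811.2/103.976) = 0.255.

0.255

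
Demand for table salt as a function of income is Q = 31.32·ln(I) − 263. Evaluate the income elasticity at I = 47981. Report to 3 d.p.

At I = 47981: Q = 74.585.
dQ/dI = 31.32/I = 0.000652758 at this income.
η = (dQ/dI)·(I/Q) = 0.000652758 × (47981/74.585) = 0.420.

0.420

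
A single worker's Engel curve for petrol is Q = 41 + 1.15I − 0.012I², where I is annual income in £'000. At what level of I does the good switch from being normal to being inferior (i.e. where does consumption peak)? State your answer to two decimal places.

47.92

dQ/dI = 1.15 − 0.024I.
The good is inferior where dQ/dI < 0. Setting dQ/dI = 0 gives I = 1.15 / 0.024 = 47.92.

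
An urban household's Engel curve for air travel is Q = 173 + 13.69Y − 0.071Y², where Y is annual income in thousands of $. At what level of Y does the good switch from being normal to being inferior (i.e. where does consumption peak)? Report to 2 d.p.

96.41

dQ/dY = 13.69 − 0.142Y.
The good is inferior where dQ/dY < 0. Setting dQ/dY = 0 gives Y = 13.69 / 0.142 = 96.41.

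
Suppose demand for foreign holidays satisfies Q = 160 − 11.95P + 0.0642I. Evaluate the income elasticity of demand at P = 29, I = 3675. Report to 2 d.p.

4.78

At P = 29, I = 3675: Q = 49.385.
Holding P constant, ∂Q/∂I = 0.0642.
η_I = (∂Q/∂I)·(I/Q) = 0.0642 × (3675/49.385) = 4.78.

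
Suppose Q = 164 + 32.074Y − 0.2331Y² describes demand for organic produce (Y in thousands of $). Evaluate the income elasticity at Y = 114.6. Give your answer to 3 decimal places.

-3.144

At Y = 114.6: Q = 778.3408.
dQ/dY = 32.074 − 0.4662Y = -21.35252.
η = (dQ/dY)·(Y/Q) = -21.35252 × (114.6/778.3408) = -3.144.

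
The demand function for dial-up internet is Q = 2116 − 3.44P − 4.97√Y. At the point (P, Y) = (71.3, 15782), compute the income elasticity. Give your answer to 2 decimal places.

At P = 71.3, Y = 15782: Q = 1246.365.
Holding P constant, ∂Q/∂Y = -4.97/(2√Y) = -0.0197809.
η_Y = (∂Q/∂Y)·(Y/Q) = -0.0197809 × (15782/1246.365) = -0.25.

-0.25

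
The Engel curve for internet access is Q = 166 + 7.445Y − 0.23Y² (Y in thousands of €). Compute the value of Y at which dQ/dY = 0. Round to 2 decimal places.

dQ/dY = 7.445 − 0.46Y.
The good is inferior where dQ/dY < 0. Setting dQ/dY = 0 gives Y = 7.445 / 0.46 = 16.18.

16.18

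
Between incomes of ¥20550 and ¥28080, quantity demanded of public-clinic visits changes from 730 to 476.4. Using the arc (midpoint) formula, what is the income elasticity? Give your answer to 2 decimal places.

-1.36

ΔQ = 476.4 − 730 = -253.6; midpoint Q̄ = (730 + 476.4)/2 = 603.2.
ΔI = 28080 − 20550 = 7530; midpoint Ī = (20550 + 28080)/2 = 24315.
η = (ΔQ/Q̄) ÷ (ΔI/Ī) = (-253.6/603.2) ÷ (7530/24315) = -1.36.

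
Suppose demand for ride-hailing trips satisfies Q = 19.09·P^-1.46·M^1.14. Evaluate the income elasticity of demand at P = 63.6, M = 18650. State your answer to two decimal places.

1.14

For a multiplicative demand Q = A·P^α·M^β, the income elasticity is β everywhere.
Here β = 1.14, so η = 1.14.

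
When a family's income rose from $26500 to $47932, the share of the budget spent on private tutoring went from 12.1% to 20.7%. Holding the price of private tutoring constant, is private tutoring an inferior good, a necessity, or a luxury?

The budget share rises as income rises, so η > 1.

luxury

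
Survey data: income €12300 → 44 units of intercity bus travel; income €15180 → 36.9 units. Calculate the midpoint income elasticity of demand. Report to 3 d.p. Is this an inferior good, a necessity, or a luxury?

-0.837 (inferior good)

ΔQ = 36.9 − 44 = -7.1; midpoint Q̄ = (44 + 36.9)/2 = 40.45.
ΔI = 15180 − 12300 = 2880; midpoint Ī = (12300 + 15180)/2 = 13740.
η = (ΔQ/Q̄) ÷ (ΔI/Ī) = (-7.1/40.45) ÷ (2880/13740) = -0.837.
η < 0 ⇒ inferior good.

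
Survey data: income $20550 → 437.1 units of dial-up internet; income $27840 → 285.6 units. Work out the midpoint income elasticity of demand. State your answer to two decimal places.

-1.39

ΔQ = 285.6 − 437.1 = -151.5; midpoint Q̄ = (437.1 + 285.6)/2 = 361.35.
ΔI = 27840 − 20550 = 7290; midpoint Ī = (20550 + 27840)/2 = 24195.
η = (ΔQ/Q̄) ÷ (ΔI/Ī) = (-151.5/361.35) ÷ (7290/24195) = -1.39.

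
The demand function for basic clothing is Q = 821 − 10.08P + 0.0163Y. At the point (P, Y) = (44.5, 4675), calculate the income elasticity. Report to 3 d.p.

At P = 44.5, Y = 4675: Q = 448.643.
Holding P constant, ∂Q/∂Y = 0.0163.
η_Y = (∂Q/∂Y)·(Y/Q) = 0.0163 × (4675/448.643) = 0.170.

0.170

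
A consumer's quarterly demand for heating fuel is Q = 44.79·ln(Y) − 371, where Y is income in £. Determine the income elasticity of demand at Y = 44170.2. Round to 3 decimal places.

0.414

At Y = 44170.2: Q = 108.065.
dQ/dY = 44.79/Y = 0.00101403 at this income.
η = (dQ/dY)·(Y/Q) = 0.00101403 × (44170.2/108.065) = 0.414.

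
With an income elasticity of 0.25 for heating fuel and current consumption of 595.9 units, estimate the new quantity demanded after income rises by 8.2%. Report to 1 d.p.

608.1

%ΔQ ≈ η × %ΔI = 0.25 × 8.2% = 2.05%.
New Q ≈ 595.9 × (1 + 0.0205) = 608.1.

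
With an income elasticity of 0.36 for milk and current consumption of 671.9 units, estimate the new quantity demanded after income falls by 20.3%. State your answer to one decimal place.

%ΔQ ≈ η × %ΔI = 0.36 × (-20.3%) = -7.308%.
New Q ≈ 671.9 × (1 − 0.07308) = 622.8.

622.8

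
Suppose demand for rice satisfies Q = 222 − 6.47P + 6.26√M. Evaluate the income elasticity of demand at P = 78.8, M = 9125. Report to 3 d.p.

0.964

At P = 78.8, M = 9125: Q = 310.150.
Holding P constant, ∂Q/∂M = 6.26/(2√M) = 0.0327663.
η_M = (∂Q/∂M)·(M/Q) = 0.0327663 × (9125/310.150) = 0.964.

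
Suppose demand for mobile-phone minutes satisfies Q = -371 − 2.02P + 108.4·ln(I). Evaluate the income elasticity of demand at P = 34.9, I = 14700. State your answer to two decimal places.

At P = 34.9, I = 14700: Q = 598.665.
Holding P constant, ∂Q/∂I = 108.4/I = 0.00737415.
η_I = (∂Q/∂I)·(I/Q) = 0.00737415 × (14700/598.665) = 0.18.

0.18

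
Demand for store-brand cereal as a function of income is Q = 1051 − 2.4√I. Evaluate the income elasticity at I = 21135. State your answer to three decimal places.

-0.248

At I = 21135: Q = 702.091.
dQ/dI = -2.4/(2√I) = -0.0082543 at this income.
η = (dQ/dI)·(I/Q) = -0.0082543 × (21135/702.091) = -0.248.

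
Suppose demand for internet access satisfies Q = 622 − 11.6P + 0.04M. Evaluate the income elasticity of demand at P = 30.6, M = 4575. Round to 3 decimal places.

At P = 30.6, M = 4575: Q = 450.040.
Holding P constant, ∂Q/∂M = 0.04.
η_M = (∂Q/∂M)·(M/Q) = 0.04 × (4575/450.040) = 0.407.

0.407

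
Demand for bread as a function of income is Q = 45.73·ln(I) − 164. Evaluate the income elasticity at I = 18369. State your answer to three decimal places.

0.160

At I = 18369: Q = 284.996.
dQ/dI = 45.73/I = 0.00248952 at this income.
η = (dQ/dI)·(I/Q) = 0.00248952 × (18369/284.996) = 0.160.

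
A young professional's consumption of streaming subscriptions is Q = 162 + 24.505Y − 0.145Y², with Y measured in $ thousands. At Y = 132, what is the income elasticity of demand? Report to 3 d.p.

At Y = 132: Q = 870.1800.
dQ/dY = 24.505 − 0.29Y = -13.77500.
η = (dQ/dY)·(Y/Q) = -13.77500 × (132/870.1800) = -2.090.

-2.090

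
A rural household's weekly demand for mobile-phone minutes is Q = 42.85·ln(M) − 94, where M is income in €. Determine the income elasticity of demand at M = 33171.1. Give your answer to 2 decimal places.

At M = 33171.1: Q = 352.044.
dQ/dM = 42.85/M = 0.00129179 at this income.
η = (dQ/dM)·(M/Q) = 0.00129179 × (33171.1/352.044) = 0.12.

0.12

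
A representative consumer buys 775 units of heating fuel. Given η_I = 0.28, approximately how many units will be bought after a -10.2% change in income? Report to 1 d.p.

%ΔQ ≈ η × %ΔI = 0.28 × (-10.2%) = -2.856%.
New Q ≈ 775 × (1 − 0.02856) = 752.9.

752.9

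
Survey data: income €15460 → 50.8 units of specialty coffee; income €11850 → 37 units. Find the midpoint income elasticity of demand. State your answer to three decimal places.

ΔQ = 37 − 50.8 = -13.8; midpoint Q̄ = (50.8 + 37)/2 = 43.9.
ΔI = 11850 − 15460 = -3610; midpoint Ī = (15460 + 11850)/2 = 13655.
η = (ΔQ/Q̄) ÷ (ΔI/Ī) = (-13.8/43.9) ÷ (-3610/13655) = 1.189.

1.189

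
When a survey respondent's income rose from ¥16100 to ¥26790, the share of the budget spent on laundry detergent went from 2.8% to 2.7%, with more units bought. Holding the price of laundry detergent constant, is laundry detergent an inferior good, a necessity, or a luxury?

Quantity rises but the budget share falls as income rises, so 0 < η < 1.

necessity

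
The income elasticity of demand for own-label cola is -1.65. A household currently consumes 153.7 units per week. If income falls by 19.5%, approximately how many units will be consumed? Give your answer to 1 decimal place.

203.2

%ΔQ ≈ η × %ΔI = -1.65 × (-19.5%) = 32.175%.
New Q ≈ 153.7 × (1 + 0.32175) = 203.2.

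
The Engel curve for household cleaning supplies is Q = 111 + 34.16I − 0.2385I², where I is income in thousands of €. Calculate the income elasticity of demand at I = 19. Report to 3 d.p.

0.708

At I = 19: Q = 673.9415.
dQ/dI = 34.16 − 0.477I = 25.09700.
η = (dQ/dI)·(I/Q) = 25.09700 × (19/673.9415) = 0.708.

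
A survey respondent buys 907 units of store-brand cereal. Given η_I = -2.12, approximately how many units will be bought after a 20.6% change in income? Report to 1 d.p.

510.9

%ΔQ ≈ η × %ΔI = -2.12 × 20.6% = -43.672%.
New Q ≈ 907 × (1 − 0.43672) = 510.9.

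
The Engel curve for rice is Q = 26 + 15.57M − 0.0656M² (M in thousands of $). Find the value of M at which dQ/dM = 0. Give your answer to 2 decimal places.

118.67

dQ/dM = 15.57 − 0.1312M.
The good is inferior where dQ/dM < 0. Setting dQ/dM = 0 gives M = 15.57 / 0.1312 = 118.67.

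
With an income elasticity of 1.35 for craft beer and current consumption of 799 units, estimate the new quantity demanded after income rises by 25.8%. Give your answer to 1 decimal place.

%ΔQ ≈ η × %ΔI = 1.35 × 25.8% = 34.83%.
New Q ≈ 799 × (1 + 0.3483) = 1077.3.

1077.3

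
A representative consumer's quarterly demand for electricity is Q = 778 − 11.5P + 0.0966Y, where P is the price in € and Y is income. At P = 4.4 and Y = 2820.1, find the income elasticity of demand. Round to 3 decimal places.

At P = 4.4, Y = 2820.1: Q = 999.822.
Holding P constant, ∂Q/∂Y = 0.0966.
η_Y = (∂Q/∂Y)·(Y/Q) = 0.0966 × (2820.1/999.822) = 0.272.

0.272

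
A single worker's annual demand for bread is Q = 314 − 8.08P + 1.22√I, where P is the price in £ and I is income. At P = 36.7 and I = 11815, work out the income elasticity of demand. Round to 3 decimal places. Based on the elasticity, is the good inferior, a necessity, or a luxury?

At P = 36.7, I = 11815: Q = 150.074.
Holding P constant, ∂Q/∂I = 1.22/(2√I) = 0.00561194.
η_I = (∂Q/∂I)·(I/Q) = 0.00561194 × (11815/150.074) = 0.442.
Since 0 < η < 1, this is a necessity.

0.442 (necessity)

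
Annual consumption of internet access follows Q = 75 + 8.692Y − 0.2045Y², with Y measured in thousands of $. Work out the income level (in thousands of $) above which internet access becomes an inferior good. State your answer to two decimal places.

dQ/dY = 8.692 − 0.409Y.
The good is inferior where dQ/dY < 0. Setting dQ/dY = 0 gives Y = 8.692 / 0.409 = 21.25.

21.25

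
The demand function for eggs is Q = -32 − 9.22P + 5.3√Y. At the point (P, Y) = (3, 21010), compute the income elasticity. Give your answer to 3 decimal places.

At P = 3, Y = 21010: Q = 708.566.
Holding P constant, ∂Q/∂Y = 5.3/(2√Y) = 0.0182824.
η_Y = (∂Q/∂Y)·(Y/Q) = 0.0182824 × (21010/708.566) = 0.542.

0.542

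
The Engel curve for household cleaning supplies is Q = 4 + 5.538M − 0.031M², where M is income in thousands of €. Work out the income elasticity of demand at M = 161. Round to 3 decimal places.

At M = 161: Q = 92.0670.
dQ/dM = 5.538 − 0.062M = -4.44400.
η = (dQ/dM)·(M/Q) = -4.44400 × (161/92.0670) = -7.771.

-7.771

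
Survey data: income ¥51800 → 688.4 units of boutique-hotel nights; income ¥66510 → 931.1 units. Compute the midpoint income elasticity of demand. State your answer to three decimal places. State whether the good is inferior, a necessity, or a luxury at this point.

1.205 (luxury)

ΔQ = 931.1 − 688.4 = 242.7; midpoint Q̄ = (688.4 + 931.1)/2 = 809.75.
ΔI = 66510 − 51800 = 14710; midpoint Ī = (51800 + 66510)/2 = 59155.
η = (ΔQ/Q̄) ÷ (ΔI/Ī) = (242.7/809.75) ÷ (14710/59155) = 1.205.
η > 1 ⇒ luxury.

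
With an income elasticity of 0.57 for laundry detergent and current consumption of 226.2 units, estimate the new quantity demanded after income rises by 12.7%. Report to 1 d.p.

%ΔQ ≈ η × %ΔI = 0.57 × 12.7% = 7.239%.
New Q ≈ 226.2 × (1 + 0.07239) = 242.6.

242.6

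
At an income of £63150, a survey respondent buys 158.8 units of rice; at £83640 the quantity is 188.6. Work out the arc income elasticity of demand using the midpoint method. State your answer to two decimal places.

0.61

ΔQ = 188.6 − 158.8 = 29.8; midpoint Q̄ = (158.8 + 188.6)/2 = 173.7.
ΔI = 83640 − 63150 = 20490; midpoint Ī = (63150 + 83640)/2 = 73395.
η = (ΔQ/Q̄) ÷ (ΔI/Ī) = (29.8/173.7) ÷ (20490/73395) = 0.61.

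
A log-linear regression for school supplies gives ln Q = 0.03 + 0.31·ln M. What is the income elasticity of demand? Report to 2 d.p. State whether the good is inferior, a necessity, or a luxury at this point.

0.31 (necessity)

In a log-linear demand, the coefficient on ln M is the income elasticity.
So η = 0.31.
0 < η < 1 ⇒ necessity.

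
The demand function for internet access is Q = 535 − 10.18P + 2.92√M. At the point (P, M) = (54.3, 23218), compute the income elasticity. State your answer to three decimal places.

0.521

At P = 54.3, M = 23218: Q = 427.160.
Holding P constant, ∂Q/∂M = 2.92/(2√M) = 0.00958165.
η_M = (∂Q/∂M)·(M/Q) = 0.00958165 × (23218/427.160) = 0.521.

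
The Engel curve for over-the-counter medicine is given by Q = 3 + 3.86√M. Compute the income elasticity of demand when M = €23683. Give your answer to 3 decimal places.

0.497

At M = 23683: Q = 597.026.
dQ/dM = 3.86/(2√M) = 0.0125412 at this income.
η = (dQ/dM)·(M/Q) = 0.0125412 × (23683/597.026) = 0.497.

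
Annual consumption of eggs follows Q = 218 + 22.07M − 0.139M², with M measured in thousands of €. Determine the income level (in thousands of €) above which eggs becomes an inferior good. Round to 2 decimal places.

79.39

dQ/dM = 22.07 − 0.278M.
The good is inferior where dQ/dM < 0. Setting dQ/dM = 0 gives M = 22.07 / 0.278 = 79.39.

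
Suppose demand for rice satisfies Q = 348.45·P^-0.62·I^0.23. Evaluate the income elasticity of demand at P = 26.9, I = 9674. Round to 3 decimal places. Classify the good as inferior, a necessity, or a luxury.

0.230 (necessity)

For a multiplicative demand Q = A·P^α·I^β, the income elasticity is β everywhere.
Here β = 0.23, so η = 0.230.
Since 0 < η < 1, this is a necessity.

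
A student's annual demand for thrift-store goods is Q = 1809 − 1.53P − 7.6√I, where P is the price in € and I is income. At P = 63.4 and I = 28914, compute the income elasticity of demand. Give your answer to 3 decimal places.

At P = 63.4, I = 28914: Q = 419.685.
Holding P constant, ∂Q/∂I = -7.6/(2√I) = -0.0223475.
η_I = (∂Q/∂I)·(I/Q) = -0.0223475 × (28914/419.685) = -1.540.

-1.540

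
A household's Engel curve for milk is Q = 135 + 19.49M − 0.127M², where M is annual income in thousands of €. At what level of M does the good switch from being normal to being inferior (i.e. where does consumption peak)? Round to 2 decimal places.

76.73

dQ/dM = 19.49 − 0.254M.
The good is inferior where dQ/dM < 0. Setting dQ/dM = 0 gives M = 19.49 / 0.254 = 76.73.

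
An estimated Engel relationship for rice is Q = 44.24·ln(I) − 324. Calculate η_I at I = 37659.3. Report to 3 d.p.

0.311

At I = 37659.3: Q = 142.127.
dQ/dI = 44.24/I = 0.00117474 at this income.
η = (dQ/dI)·(I/Q) = 0.00117474 × (37659.3/142.127) = 0.311.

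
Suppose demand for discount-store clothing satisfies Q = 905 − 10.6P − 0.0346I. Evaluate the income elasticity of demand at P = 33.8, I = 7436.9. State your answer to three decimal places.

-0.889

At P = 33.8, I = 7436.9: Q = 289.403.
Holding P constant, ∂Q/∂I = −0.0346.
η_I = (∂Q/∂I)·(I/Q) = -0.0346 × (7436.9/289.403) = -0.889.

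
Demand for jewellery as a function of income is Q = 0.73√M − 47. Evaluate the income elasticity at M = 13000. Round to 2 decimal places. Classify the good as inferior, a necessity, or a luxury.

At M = 13000: Q = 36.233.
dQ/dM = 0.73/(2√M) = 0.00320126 at this income.
η = (dQ/dM)·(M/Q) = 0.00320126 × (13000/36.233) = 1.15.
Since η > 1, the good is a luxury.

1.15 (luxury)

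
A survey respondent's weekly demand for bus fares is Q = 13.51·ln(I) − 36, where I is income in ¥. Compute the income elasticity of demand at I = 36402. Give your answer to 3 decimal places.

0.128

At I = 36402: Q = 105.887.
dQ/dI = 13.51/I = 0.000371133 at this income.
η = (dQ/dI)·(I/Q) = 0.000371133 × (36402/105.887) = 0.128.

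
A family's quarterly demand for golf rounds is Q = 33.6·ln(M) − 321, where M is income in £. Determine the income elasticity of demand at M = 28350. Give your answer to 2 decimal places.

At M = 28350: Q = 23.480.
dQ/dM = 33.6/M = 0.00118519 at this income.
η = (dQ/dM)·(M/Q) = 0.00118519 × (28350/23.480) = 1.43.

1.43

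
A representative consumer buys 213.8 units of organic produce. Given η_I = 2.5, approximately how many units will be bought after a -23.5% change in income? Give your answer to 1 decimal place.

88.2

%ΔQ ≈ η × %ΔI = 2.5 × (-23.5%) = -58.75%.
New Q ≈ 213.8 × (1 − 0.5875) = 88.2.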